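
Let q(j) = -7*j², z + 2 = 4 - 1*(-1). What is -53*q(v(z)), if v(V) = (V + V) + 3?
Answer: 30051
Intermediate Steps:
z = 3 (z = -2 + (4 - 1*(-1)) = -2 + (4 + 1) = -2 + 5 = 3)
v(V) = 3 + 2*V (v(V) = 2*V + 3 = 3 + 2*V)
-53*q(v(z)) = -(-371)*(3 + 2*3)² = -(-371)*(3 + 6)² = -(-371)*9² = -(-371)*81 = -53*(-567) = 30051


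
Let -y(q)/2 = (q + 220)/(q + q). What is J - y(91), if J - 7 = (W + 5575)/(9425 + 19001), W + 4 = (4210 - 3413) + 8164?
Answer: 14135130/1293383 ≈ 10.929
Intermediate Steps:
y(q) = -(220 + q)/q (y(q) = -2*(q + 220)/(q + q) = -2*(220 + q)/(2*q) = -2*(220 + q)*1/(2*q) = -(220 + q)/q)
W = 8957 (W = -4 + ((4210 - 3413) + 8164) = -4 + (797 + 8164) = -4 + 8961 = 8957)
J = 106757/14213 (J = 7 + (8957 + 5575)/(9425 + 19001) = 7 + 14532/28426 = 7 + 14532*(1/28426) = 7 + 7266/14213 = 106757/14213 ≈ 7.5112)
J - y(91) = 106757/14213 - (-220 - 1*91)/91 = 106757/14213 - (-220 - 91)/91 = 106757/14213 - (-311)/91 = 106757/14213 - 1*(-311/91) = 106757/14213 + 311/91 = 14135130/1293383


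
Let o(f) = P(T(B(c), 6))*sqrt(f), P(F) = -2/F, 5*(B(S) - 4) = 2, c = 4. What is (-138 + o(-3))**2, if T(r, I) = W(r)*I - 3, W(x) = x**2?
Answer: 50804571368/2667747 + 200*I*sqrt(3)/41 ≈ 19044.0 + 8.449*I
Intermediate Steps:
B(S) = 22/5 (B(S) = 4 + (1/5)*2 = 4 + 2/5 = 22/5)
T(r, I) = -3 + I*r**2 (T(r, I) = r**2*I - 3 = I*r**2 - 3 = -3 + I*r**2)
o(f) = -50*sqrt(f)/2829 (o(f) = (-2/(-3 + 6*(22/5)**2))*sqrt(f) = (-2/(-3 + 6*(484/25)))*sqrt(f) = (-2/(-3 + 2904/25))*sqrt(f) = (-2/2829/25)*sqrt(f) = (-2*25/2829)*sqrt(f) = -50*sqrt(f)/2829)
(-138 + o(-3))**2 = (-138 - 50*I*sqrt(3)/2829)**2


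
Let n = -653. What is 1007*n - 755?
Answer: -658326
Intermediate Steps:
1007*n - 755 = 1007*(-653) - 755 = -657571 - 755 = -658326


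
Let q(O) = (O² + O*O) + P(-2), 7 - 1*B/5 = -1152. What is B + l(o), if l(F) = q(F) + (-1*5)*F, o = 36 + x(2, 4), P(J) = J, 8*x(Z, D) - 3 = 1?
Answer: 8275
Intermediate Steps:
B = 5795 (B = 35 - 5*(-1152) = 35 + 5760 = 5795)
x(Z, D) = ½ (x(Z, D) = 3/8 + (⅛)*1 = 3/8 + ⅛ = ½)
o = 73/2 (o = 36 + ½ = 73/2 ≈ 36.500)
q(O) = -2 + 2*O² (q(O) = (O² + O*O) - 2 = (O² + O²) - 2 = 2*O² - 2 = -2 + 2*O²)
l(F) = -2 - 5*F + 2*F² (l(F) = (-2 + 2*F²) + (-1*5)*F = (-2 + 2*F²) - 5*F = -2 - 5*F + 2*F²)
B + l(o) = 5795 + (-2 - 5*73/2 + 2*(73/2)²) = 5795 + (-2 - 365/2 + 2*(5329/4)) = 5795 + (-2 - 365/2 + 5329/2) = 5795 + 2480 = 8275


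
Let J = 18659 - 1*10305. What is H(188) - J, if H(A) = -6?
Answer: -8360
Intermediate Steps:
J = 8354 (J = 18659 - 10305 = 8354)
H(188) - J = -6 - 1*8354 = -6 - 8354 = -8360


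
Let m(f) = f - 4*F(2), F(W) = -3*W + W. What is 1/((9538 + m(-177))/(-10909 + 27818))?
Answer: 16909/9377 ≈ 1.8032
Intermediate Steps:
F(W) = -2*W
m(f) = 16 + f (m(f) = f - (-8)*2 = f - 4*(-4) = f + 16 = 16 + f)
1/((9538 + m(-177))/(-10909 + 27818)) = 1/((9538 + (16 - 177))/(-10909 + 27818)) = 1/((9538 - 161)/16909) = 1/(9377*(1/16909)) = 1/(9377/16909) = 16909/9377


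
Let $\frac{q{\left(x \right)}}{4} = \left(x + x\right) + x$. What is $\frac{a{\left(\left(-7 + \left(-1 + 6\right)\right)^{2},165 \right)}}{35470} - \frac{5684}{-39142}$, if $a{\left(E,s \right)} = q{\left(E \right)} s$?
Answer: $\frac{25580806}{69418337} \approx 0.3685$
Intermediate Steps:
$q{\left(x \right)} = 12 x$ ($q{\left(x \right)} = 4 \left(\left(x + x\right) + x\right) = 4 \left(2 x + x\right) = 4 \cdot 3 x = 12 x$)
$a{\left(E,s \right)} = 12 E s$
$\frac{a{\left(\left(-7 + \left(-1 + 6\right)\right)^{2},165 \right)}}{35470} - \frac{5684}{-39142} = \frac{12 \left(-7 + \left(-1 + 6\right)\right)^{2} \cdot 165}{35470} - \frac{5684}{-39142} = 12 \left(-7 + 5\right)^{2} \cdot 165 \cdot \frac{1}{35470} - - \frac{2842}{19571} = 12 \left(-2\right)^{2} \cdot 165 \cdot \frac{1}{35470} + \frac{2842}{19571} = 12 \cdot 4 \cdot 165 \cdot \frac{1}{35470} + \frac{2842}{19571} = 7920 \cdot \frac{1}{35470} + \frac{2842}{19571} = \frac{792}{3547} + \frac{2842}{19571} = \frac{25580806}{69418337}$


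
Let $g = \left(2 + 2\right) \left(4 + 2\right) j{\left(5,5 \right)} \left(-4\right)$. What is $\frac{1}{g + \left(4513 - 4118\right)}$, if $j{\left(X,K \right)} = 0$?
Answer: $\frac{1}{395} \approx 0.0025316$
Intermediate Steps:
$g = 0$ ($g = \left(2 + 2\right) \left(4 + 2\right) 0 \left(-4\right) = 4 \cdot 6 \cdot 0 \left(-4\right) = 24 \cdot 0 \left(-4\right) = 0 \left(-4\right) = 0$)
$\frac{1}{g + \left(4513 - 4118\right)} = \frac{1}{0 + \left(4513 - 4118\right)} = \frac{1}{0 + 395} = \frac{1}{395}$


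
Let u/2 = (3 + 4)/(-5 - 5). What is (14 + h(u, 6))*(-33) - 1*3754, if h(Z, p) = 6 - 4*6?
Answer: -3622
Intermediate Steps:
u = -7/5 (u = 2*((3 + 4)/(-5 - 5)) = 2*(7/(-10)) = 2*(7*(-⅒)) = 2*(-7/10) = -7/5 ≈ -1.4000)
h(Z, p) = -18 (h(Z, p) = 6 - 24 = -18)
(14 + h(u, 6))*(-33) - 1*3754 = (14 - 18)*(-33) - 1*3754 = -4*(-33) - 3754 = 132 - 3754 = -3622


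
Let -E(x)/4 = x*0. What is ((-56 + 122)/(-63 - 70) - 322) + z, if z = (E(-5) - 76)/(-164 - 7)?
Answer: -385496/1197 ≈ -322.05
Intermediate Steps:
E(x) = 0 (E(x) = -4*x*0 = -4*0 = 0)
z = 4/9 (z = (0 - 76)/(-164 - 7) = -76/(-171) = -76*(-1/171) = 4/9 ≈ 0.44444)
((-56 + 122)/(-63 - 70) - 322) + z = ((-56 + 122)/(-63 - 70) - 322) + 4/9 = (66/(-133) - 322) + 4/9 = (66*(-1/133) - 322) + 4/9 = (-66/133 - 322) + 4/9 = -42892/133 + 4/9 = -385496/1197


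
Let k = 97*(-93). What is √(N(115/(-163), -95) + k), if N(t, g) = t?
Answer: I*√239697694/163 ≈ 94.983*I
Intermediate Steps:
k = -9021
√(N(115/(-163), -95) + k) = √(115/(-163) - 9021) = √(115*(-1/163) - 9021) = √(-115/163 - 9021) = √(-1470538/163) = I*√239697694/163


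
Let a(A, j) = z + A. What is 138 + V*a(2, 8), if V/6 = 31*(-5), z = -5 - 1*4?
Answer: 6648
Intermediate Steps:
z = -9 (z = -5 - 4 = -9)
V = -930 (V = 6*(31*(-5)) = 6*(-155) = -930)
a(A, j) = -9 + A
138 + V*a(2, 8) = 138 - 930*(-9 + 2) = 138 - 930*(-7) = 138 + 6510 = 6648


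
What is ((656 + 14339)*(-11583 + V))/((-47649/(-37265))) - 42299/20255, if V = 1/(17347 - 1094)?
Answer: -2130759528603208682153/15686265935235 ≈ -1.3584e+8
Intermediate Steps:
V = 1/16253 ≈ 6.1527e-5
((656 + 14339)*(-11583 + V))/((-47649/(-37265))) - 42299/20255 = ((656 + 14339)*(-11583 + 1/16253))/((-47649/(-37265))) - 42299/20255 = (14995*(-188258498/16253))/((-47649*(-1/37265))) - 42299*1/20255 = -2822936177510/(16253*47649/37265) - 42299/20255 = -2822936177510/16253*37265/47649 - 42299/20255 = -105196716654910150/774439197 - 42299/20255 = -2130759528603208682153/15686265935235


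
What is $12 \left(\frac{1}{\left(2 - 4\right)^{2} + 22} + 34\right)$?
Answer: $\frac{5310}{13} \approx 408.46$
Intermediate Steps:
$12 \left(\frac{1}{\left(2 - 4\right)^{2} + 22} + 34\right) = 12 \left(\frac{1}{\left(-2\right)^{2} + 22} + 34\right) = 12 \left(\frac{1}{4 + 22} + 34\right) = 12 \left(\frac{1}{26} + 34\right) = 12 \cdot \frac{885}{26} = \frac{5310}{13}$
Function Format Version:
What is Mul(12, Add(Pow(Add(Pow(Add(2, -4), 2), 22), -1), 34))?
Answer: Rational(5310, 13) ≈ 408.46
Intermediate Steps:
Mul(12, Add(Pow(Add(Pow(Add(2, -4), 2), 22), -1), 34)) = Mul(12, Add(Pow(Add(Pow(-2, 2), 22), -1), 34)) = Mul(12, Add(Pow(Add(4, 22), -1), 34)) = Mul(12, Add(Pow(26, -1), 34)) = Mul(12, Add(Rational(1, 26), 34)) = Mul(12, Rational(885, 26)) = Rational(5310, 13)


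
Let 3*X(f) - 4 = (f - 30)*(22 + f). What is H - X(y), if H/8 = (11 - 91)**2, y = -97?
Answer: 144071/3 ≈ 48024.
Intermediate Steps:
H = 51200 (H = 8*(11 - 91)**2 = 8*(-80)**2 = 8*6400 = 51200)
X(f) = 4/3 + (-30 + f)*(22 + f)/3 (X(f) = 4/3 + ((f - 30)*(22 + f))/3 = 4/3 + ((-30 + f)*(22 + f))/3 = 4/3 + (-30 + f)*(22 + f)/3)
H - X(y) = 51200 - (-656/3 - 8/3*(-97) + (1/3)*(-97)**2) = 51200 - (-656/3 + 776/3 + (1/3)*9409) = 51200 - (-656/3 + 776/3 + 9409/3) = 51200 - 1*9529/3 = 51200 - 9529/3 = 144071/3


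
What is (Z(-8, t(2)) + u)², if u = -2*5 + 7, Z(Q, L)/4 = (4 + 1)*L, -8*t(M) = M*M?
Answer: 169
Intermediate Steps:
t(M) = -M²/8 (t(M) = -M*M/8 = -M²/8)
Z(Q, L) = 20*L (Z(Q, L) = 4*((4 + 1)*L) = 4*(5*L) = 20*L)
u = -3 (u = -10 + 7 = -3)
(Z(-8, t(2)) + u)² = (20*(-⅛*2²) - 3)² = (20*(-⅛*4) - 3)² = (20*(-½) - 3)² = (-10 - 3)² = (-13)² = 169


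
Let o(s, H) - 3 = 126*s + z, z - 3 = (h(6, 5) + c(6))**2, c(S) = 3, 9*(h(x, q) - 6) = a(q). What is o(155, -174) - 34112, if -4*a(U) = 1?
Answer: -18786167/1296 ≈ -14496.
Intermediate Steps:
a(U) = -1/4 (a(U) = -1/4*1 = -1/4)
h(x, q) = 215/36 (h(x, q) = 6 + (1/9)*(-1/4) = 6 - 1/36 = 215/36)
z = 108217/1296 (z = 3 + (215/36 + 3)**2 = 3 + (323/36)**2 = 3 + 104329/1296 = 108217/1296 ≈ 83.501)
o(s, H) = 112105/1296 + 126*s (o(s, H) = 3 + (126*s + 108217/1296) = 3 + (108217/1296 + 126*s) = 112105/1296 + 126*s)
o(155, -174) - 34112 = (112105/1296 + 126*155) - 34112 = (112105/1296 + 19530) - 34112 = 25422985/1296 - 34112 = -18786167/1296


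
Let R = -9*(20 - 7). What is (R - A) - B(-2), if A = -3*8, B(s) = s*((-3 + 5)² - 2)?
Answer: -89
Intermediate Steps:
B(s) = 2*s (B(s) = s*(2² - 2) = s*(4 - 2) = s*2 = 2*s)
R = -117 (R = -9*13 = -117)
A = -24
(R - A) - B(-2) = (-117 - 1*(-24)) - 2*(-2) = (-117 + 24) - 1*(-4) = -93 + 4 = -89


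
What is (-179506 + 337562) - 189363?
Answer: -31307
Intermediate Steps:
(-179506 + 337562) - 189363 = 158056 - 189363 = -31307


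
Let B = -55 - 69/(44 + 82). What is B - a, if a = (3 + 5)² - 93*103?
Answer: 397297/42 ≈ 9459.5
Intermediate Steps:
a = -9515 (a = 8² - 9579 = 64 - 9579 = -9515)
B = -2333/42 (B = -55 - 69/126 = -55 - 69*1/126 = -55 - 23/42 = -2333/42 ≈ -55.548)
B - a = -2333/42 - 1*(-9515) = -2333/42 + 9515 = 397297/42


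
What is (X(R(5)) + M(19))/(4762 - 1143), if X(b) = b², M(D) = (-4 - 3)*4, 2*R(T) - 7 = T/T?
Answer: -12/3619 ≈ -0.0033158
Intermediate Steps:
R(T) = 4 (R(T) = 7/2 + (T/T)/2 = 7/2 + (½)*1 = 7/2 + ½ = 4)
M(D) = -28 (M(D) = -7*4 = -28)
(X(R(5)) + M(19))/(4762 - 1143) = (4² - 28)/(4762 - 1143) = (16 - 28)/3619 = -12*1/3619 = -12/3619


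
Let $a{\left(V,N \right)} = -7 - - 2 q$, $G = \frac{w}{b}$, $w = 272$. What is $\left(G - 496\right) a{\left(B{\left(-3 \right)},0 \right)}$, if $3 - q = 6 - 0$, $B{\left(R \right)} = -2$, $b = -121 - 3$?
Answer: $\frac{200772}{31} \approx 6476.5$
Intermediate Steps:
$b = -124$ ($b = -121 - 3 = -124$)
$q = -3$ ($q = 3 - \left(6 - 0\right) = 3 - \left(6 + 0\right) = 3 - 6 = -3$)
$G = - \frac{68}{31}$ ($G = \frac{272}{-124} = 272 \left(- \frac{1}{124}\right) = - \frac{68}{31} \approx -2.1936$)
$a{\left(V,N \right)} = -13$ ($a{\left(V,N \right)} = -7 - \left(-2\right) \left(-3\right) = -7 - 6 = -13$)
$\left(G - 496\right) a{\left(B{\left(-3 \right)},0 \right)} = \left(- \frac{68}{31} - 496\right) \left(-13\right) = \left(- \frac{15444}{31}\right) \left(-13\right) = \frac{200772}{31}$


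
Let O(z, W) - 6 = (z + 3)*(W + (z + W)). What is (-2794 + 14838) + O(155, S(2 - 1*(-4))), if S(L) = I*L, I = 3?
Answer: 42228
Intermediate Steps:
S(L) = 3*L
O(z, W) = 6 + (3 + z)*(z + 2*W) (O(z, W) = 6 + (z + 3)*(W + (z + W)) = 6 + (3 + z)*(W + (W + z)) = 6 + (3 + z)*(z + 2*W))
(-2794 + 14838) + O(155, S(2 - 1*(-4))) = (-2794 + 14838) + (6 + 155² + 3*155 + 6*(3*(2 - 1*(-4))) + 2*(3*(2 - 1*(-4)))*155) = 12044 + (6 + 24025 + 465 + 6*(3*(2 + 4)) + 2*(3*(2 + 4))*155) = 12044 + (6 + 24025 + 465 + 6*(3*6) + 2*(3*6)*155) = 12044 + (6 + 24025 + 465 + 6*18 + 2*18*155) = 12044 + (6 + 24025 + 465 + 108 + 5580) = 12044 + 30184 = 42228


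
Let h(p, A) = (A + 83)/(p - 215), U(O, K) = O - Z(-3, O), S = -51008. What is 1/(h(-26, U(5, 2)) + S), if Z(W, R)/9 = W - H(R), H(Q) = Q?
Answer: -241/12293088 ≈ -1.9605e-5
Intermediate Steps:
Z(W, R) = -9*R + 9*W (Z(W, R) = 9*(W - R) = -9*R + 9*W)
U(O, K) = 27 + 10*O (U(O, K) = O - (-9*O + 9*(-3)) = O - (-9*O - 27) = O - (-27 - 9*O) = O + (27 + 9*O) = 27 + 10*O)
h(p, A) = (83 + A)/(-215 + p)
1/(h(-26, U(5, 2)) + S) = 1/((83 + (27 + 10*5))/(-215 - 26) - 51008) = 1/((83 + (27 + 50))/(-241) - 51008) = 1/(-(83 + 77)/241 - 51008) = 1/(-1/241*160 - 51008) = 1/(-160/241 - 51008) = 1/(-12293088/241) = -241/12293088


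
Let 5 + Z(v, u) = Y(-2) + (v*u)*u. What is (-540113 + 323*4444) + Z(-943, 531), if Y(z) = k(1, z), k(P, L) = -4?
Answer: -264993933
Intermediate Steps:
Y(z) = -4
Z(v, u) = -9 + v*u² (Z(v, u) = -5 + (-4 + (v*u)*u) = -5 + (-4 + (u*v)*u) = -5 + (-4 + v*u²) = -9 + v*u²)
(-540113 + 323*4444) + Z(-943, 531) = (-540113 + 323*4444) + (-9 - 943*531²) = (-540113 + 1435412) + (-9 - 943*281961) = 895299 + (-9 - 265889223) = 895299 - 265889232 = -264993933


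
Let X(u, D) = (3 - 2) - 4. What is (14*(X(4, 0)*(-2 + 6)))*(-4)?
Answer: 672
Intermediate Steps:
X(u, D) = -3 (X(u, D) = 1 - 4 = -3)
(14*(X(4, 0)*(-2 + 6)))*(-4) = (14*(-3*(-2 + 6)))*(-4) = (14*(-3*4))*(-4) = (14*(-12))*(-4) = -168*(-4) = 672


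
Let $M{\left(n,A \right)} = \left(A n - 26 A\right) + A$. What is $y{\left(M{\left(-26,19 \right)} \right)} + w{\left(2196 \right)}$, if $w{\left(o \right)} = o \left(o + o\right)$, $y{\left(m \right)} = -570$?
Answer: $9644262$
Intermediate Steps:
$M{\left(n,A \right)} = - 25 A + A n$ ($M{\left(n,A \right)} = \left(- 26 A + A n\right) + A = - 25 A + A n$)
$w{\left(o \right)} = 2 o^{2}$ ($w{\left(o \right)} = o 2 o = 2 o^{2}$)
$y{\left(M{\left(-26,19 \right)} \right)} + w{\left(2196 \right)} = -570 + 2 \cdot 2196^{2} = -570 + 2 \cdot 4822416 = -570 + 9644832 = 9644262$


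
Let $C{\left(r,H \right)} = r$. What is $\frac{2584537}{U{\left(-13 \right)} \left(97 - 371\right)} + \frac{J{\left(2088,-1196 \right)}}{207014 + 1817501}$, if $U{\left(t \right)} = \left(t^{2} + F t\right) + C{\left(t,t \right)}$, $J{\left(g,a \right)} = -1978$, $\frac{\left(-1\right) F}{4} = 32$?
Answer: $- \frac{1046684062719}{201917028040} \approx -5.1837$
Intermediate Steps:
$F = -128$ ($F = \left(-4\right) 32 = -128$)
$U{\left(t \right)} = t^{2} - 127 t$ ($U{\left(t \right)} = \left(t^{2} - 128 t\right) + t = t^{2} - 127 t$)
$\frac{2584537}{U{\left(-13 \right)} \left(97 - 371\right)} + \frac{J{\left(2088,-1196 \right)}}{207014 + 1817501} = \frac{2584537}{- 13 \left(-127 - 13\right) \left(97 - 371\right)} - \frac{1978}{207014 + 1817501} = \frac{2584537}{\left(-13\right) \left(-140\right) \left(-274\right)} - \frac{1978}{2024515} = \frac{2584537}{1820 \left(-274\right)} - \frac{1978}{2024515} = \frac{2584537}{-498680} - \frac{1978}{2024515} = 2584537 \left(- \frac{1}{498680}\right) - \frac{1978}{2024515} = - \frac{2584537}{498680} - \frac{1978}{2024515} = - \frac{1046684062719}{201917028040}$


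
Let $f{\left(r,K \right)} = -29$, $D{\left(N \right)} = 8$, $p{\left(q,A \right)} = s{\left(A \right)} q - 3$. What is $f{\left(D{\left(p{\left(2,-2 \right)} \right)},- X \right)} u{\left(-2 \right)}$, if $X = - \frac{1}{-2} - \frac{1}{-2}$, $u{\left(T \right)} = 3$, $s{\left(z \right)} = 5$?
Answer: $-87$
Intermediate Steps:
$X = 1$ ($X = \left(-1\right) \left(- \frac{1}{2}\right) - - \frac{1}{2} = \frac{1}{2} + \frac{1}{2} = 1$)
$p{\left(q,A \right)} = -3 + 5 q$ ($p{\left(q,A \right)} = 5 q - 3 = -3 + 5 q$)
$f{\left(D{\left(p{\left(2,-2 \right)} \right)},- X \right)} u{\left(-2 \right)} = \left(-29\right) 3 = -87$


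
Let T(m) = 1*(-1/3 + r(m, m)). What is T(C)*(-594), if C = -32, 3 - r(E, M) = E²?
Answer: 606672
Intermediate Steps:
r(E, M) = 3 - E²
T(m) = 8/3 - m² (T(m) = 1*(-1/3 + (3 - m²)) = 1*(-1*⅓ + (3 - m²)) = 1*(-⅓ + (3 - m²)) = 1*(8/3 - m²) = 8/3 - m²)
T(C)*(-594) = (8/3 - 1*(-32)²)*(-594) = (8/3 - 1*1024)*(-594) = (8/3 - 1024)*(-594) = -3064/3*(-594) = 606672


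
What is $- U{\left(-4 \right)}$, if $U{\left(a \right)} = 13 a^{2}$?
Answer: $-208$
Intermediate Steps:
$- U{\left(-4 \right)} = - 13 \left(-4\right)^{2} = - 13 \cdot 16 = \left(-1\right) 208 = -208$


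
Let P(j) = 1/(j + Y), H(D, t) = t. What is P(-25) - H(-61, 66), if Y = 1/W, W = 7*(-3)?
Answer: -34737/526 ≈ -66.040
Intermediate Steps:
W = -21
Y = -1/21 (Y = 1/(-21) = -1/21 ≈ -0.047619)
P(j) = 1/(-1/21 + j) (P(j) = 1/(j - 1/21) = 1/(-1/21 + j))
P(-25) - H(-61, 66) = 21/(-1 + 21*(-25)) - 1*66 = 21/(-1 - 525) - 66 = 21/(-526) - 66 = 21*(-1/526) - 66 = -21/526 - 66 = -34737/526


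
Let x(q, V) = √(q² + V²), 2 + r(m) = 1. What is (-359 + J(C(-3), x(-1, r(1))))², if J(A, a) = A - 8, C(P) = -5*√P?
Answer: 134614 + 3670*I*√3 ≈ 1.3461e+5 + 6356.6*I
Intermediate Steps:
r(m) = -1 (r(m) = -2 + 1 = -1)
x(q, V) = √(V² + q²)
J(A, a) = -8 + A
(-359 + J(C(-3), x(-1, r(1))))² = (-359 + (-8 - 5*I*√3))² = (-367 - 5*I*√3)²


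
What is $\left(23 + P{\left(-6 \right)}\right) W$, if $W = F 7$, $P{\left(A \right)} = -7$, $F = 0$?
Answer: $0$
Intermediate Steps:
$W = 0$ ($W = 0 \cdot 7 = 0$)
$\left(23 + P{\left(-6 \right)}\right) W = \left(23 - 7\right) 0 = 16 \cdot 0 = 0$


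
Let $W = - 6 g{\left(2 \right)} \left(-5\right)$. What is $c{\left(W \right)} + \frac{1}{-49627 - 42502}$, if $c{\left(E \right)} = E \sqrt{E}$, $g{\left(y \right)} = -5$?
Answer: $- \frac{1}{92129} - 750 i \sqrt{6} \approx -1.0854 \cdot 10^{-5} - 1837.1 i$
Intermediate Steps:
$W = -150$ ($W = \left(-6\right) \left(-5\right) \left(-5\right) = 30 \left(-5\right) = -150$)
$c{\left(E \right)} = E^{\frac{3}{2}}$
$c{\left(W \right)} + \frac{1}{-49627 - 42502} = \left(-150\right)^{\frac{3}{2}} + \frac{1}{-49627 - 42502} = - 750 i \sqrt{6} + \frac{1}{-92129} = - 750 i \sqrt{6} - \frac{1}{92129} = - \frac{1}{92129} - 750 i \sqrt{6}$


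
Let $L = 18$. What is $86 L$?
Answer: $1548$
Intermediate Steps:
$86 L = 86 \cdot 18 = 1548$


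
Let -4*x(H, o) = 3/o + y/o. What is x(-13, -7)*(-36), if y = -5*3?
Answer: 108/7 ≈ 15.429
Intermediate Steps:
y = -15
x(H, o) = 3/o (x(H, o) = -(3/o - 15/o)/4 = -(-3)/o = 3/o)
x(-13, -7)*(-36) = (3/(-7))*(-36) = (3*(-⅐))*(-36) = -3/7*(-36) = 108/7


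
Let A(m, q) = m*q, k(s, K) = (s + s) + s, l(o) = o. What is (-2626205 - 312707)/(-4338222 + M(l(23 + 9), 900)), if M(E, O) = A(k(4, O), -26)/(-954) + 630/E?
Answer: 7476592128/11036385851 ≈ 0.67745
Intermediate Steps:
k(s, K) = 3*s (k(s, K) = 2*s + s = 3*s)
M(E, O) = 52/159 + 630/E (M(E, O) = ((3*4)*(-26))/(-954) + 630/E = (12*(-26))*(-1/954) + 630/E = -312*(-1/954) + 630/E = 52/159 + 630/E)
(-2626205 - 312707)/(-4338222 + M(l(23 + 9), 900)) = (-2626205 - 312707)/(-4338222 + (52/159 + 630/(23 + 9))) = -2938912/(-4338222 + (52/159 + 630/32)) = -2938912/(-4338222 + (52/159 + 630*(1/32))) = -2938912/(-4338222 + (52/159 + 315/16)) = -2938912/(-4338222 + 50917/2544) = -2938912/(-11036385851/2544) = -2938912*(-2544/11036385851) = 7476592128/11036385851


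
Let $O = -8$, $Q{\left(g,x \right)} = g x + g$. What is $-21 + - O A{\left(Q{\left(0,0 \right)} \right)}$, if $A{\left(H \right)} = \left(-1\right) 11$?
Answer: $-109$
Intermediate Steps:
$Q{\left(g,x \right)} = g + g x$
$A{\left(H \right)} = -11$
$-21 + - O A{\left(Q{\left(0,0 \right)} \right)} = -21 + \left(-1\right) \left(-8\right) \left(-11\right) = -21 + 8 \left(-11\right) = -21 - 88 = -109$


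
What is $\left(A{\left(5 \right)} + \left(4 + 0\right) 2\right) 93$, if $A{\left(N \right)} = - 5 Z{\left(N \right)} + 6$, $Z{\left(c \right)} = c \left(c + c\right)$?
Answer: $-21948$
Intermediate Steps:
$Z{\left(c \right)} = 2 c^{2}$ ($Z{\left(c \right)} = c 2 c = 2 c^{2}$)
$A{\left(N \right)} = 6 - 10 N^{2}$ ($A{\left(N \right)} = - 5 \cdot 2 N^{2} + 6 = - 10 N^{2} + 6 = 6 - 10 N^{2}$)
$\left(A{\left(5 \right)} + \left(4 + 0\right) 2\right) 93 = \left(\left(6 - 10 \cdot 5^{2}\right) + \left(4 + 0\right) 2\right) 93 = \left(\left(6 - 250\right) + 4 \cdot 2\right) 93 = \left(\left(6 - 250\right) + 8\right) 93 = \left(-244 + 8\right) 93 = \left(-236\right) 93 = -21948$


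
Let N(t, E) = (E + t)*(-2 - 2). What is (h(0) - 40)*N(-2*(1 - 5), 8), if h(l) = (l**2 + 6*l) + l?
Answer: 2560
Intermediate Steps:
N(t, E) = -4*E - 4*t (N(t, E) = (E + t)*(-4) = -4*E - 4*t)
h(l) = l**2 + 7*l
(h(0) - 40)*N(-2*(1 - 5), 8) = (0*(7 + 0) - 40)*(-4*8 - (-8)*(1 - 5)) = (0*7 - 40)*(-32 - (-8)*(-4)) = (0 - 40)*(-32 - 4*8) = -40*(-32 - 32) = -40*(-64) = 2560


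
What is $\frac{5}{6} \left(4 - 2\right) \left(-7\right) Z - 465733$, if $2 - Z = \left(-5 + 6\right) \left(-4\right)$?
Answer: $-465803$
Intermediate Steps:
$Z = 6$ ($Z = 2 - \left(-5 + 6\right) \left(-4\right) = 2 - 1 \left(-4\right) = 2 - -4 = 2 + 4 = 6$)
$\frac{5}{6} \left(4 - 2\right) \left(-7\right) Z - 465733 = \frac{5}{6} \left(4 - 2\right) \left(-7\right) 6 - 465733 = 5 \cdot \frac{1}{6} \cdot 2 \left(-7\right) 6 - 465733 = \frac{5}{6} \cdot 2 \left(-7\right) 6 - 465733 = \frac{5}{3} \left(-7\right) 6 - 465733 = \left(- \frac{35}{3}\right) 6 - 465733 = -70 - 465733 = -465803$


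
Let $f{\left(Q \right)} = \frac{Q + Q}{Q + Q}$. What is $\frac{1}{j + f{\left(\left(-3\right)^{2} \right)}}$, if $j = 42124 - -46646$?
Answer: $\frac{1}{88771} \approx 1.1265 \cdot 10^{-5}$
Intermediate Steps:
$j = 88770$ ($j = 42124 + 46646 = 88770$)
$f{\left(Q \right)} = 1$ ($f{\left(Q \right)} = \frac{2 Q}{2 Q} = 2 Q \frac{1}{2 Q} = 1$)
$\frac{1}{j + f{\left(\left(-3\right)^{2} \right)}} = \frac{1}{88770 + 1} = \frac{1}{88771}$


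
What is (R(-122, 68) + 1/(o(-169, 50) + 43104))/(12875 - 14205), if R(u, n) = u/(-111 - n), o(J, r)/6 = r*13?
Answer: -5734667/11190242280 ≈ -0.00051247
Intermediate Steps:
o(J, r) = 78*r (o(J, r) = 6*(r*13) = 6*(13*r) = 78*r)
(R(-122, 68) + 1/(o(-169, 50) + 43104))/(12875 - 14205) = (-1*(-122)/(111 + 68) + 1/(78*50 + 43104))/(12875 - 14205) = (-1*(-122)/179 + 1/(3900 + 43104))/(-1330) = (-1*(-122)*1/179 + 1/47004)*(-1/1330) = (122/179 + 1/47004)*(-1/1330) = (5734667/8413716)*(-1/1330) = -5734667/11190242280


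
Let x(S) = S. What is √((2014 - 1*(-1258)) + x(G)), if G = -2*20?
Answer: 4*√202 ≈ 56.851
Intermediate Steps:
G = -40
√((2014 - 1*(-1258)) + x(G)) = √((2014 - 1*(-1258)) - 40) = √((2014 + 1258) - 40) = √(3272 - 40) = √3232 = 4*√202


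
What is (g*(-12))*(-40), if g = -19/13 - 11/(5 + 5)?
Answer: -15984/13 ≈ -1229.5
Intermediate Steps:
g = -333/130 (g = -19*1/13 - 11/10 = -19/13 - 11*⅒ = -19/13 - 11/10 = -333/130 ≈ -2.5615)
(g*(-12))*(-40) = -333/130*(-12)*(-40) = (1998/65)*(-40) = -15984/13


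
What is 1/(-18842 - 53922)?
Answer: -1/72764 ≈ -1.3743e-5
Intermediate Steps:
1/(-18842 - 53922) = 1/(-72764) = -1/72764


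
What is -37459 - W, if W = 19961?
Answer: -57420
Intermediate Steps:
-37459 - W = -37459 - 1*19961 = -37459 - 19961 = -57420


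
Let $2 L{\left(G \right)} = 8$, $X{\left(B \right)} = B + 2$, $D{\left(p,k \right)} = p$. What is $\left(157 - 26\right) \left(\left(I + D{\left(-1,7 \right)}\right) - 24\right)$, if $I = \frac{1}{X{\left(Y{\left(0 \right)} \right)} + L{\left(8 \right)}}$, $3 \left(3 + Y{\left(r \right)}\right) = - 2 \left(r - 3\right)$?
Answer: $- \frac{16244}{5} \approx -3248.8$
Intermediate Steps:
$Y{\left(r \right)} = -1 - \frac{2 r}{3}$ ($Y{\left(r \right)} = -3 + \frac{\left(-2\right) \left(r - 3\right)}{3} = -3 + \frac{\left(-2\right) \left(-3 + r\right)}{3} = -3 + \frac{6 - 2 r}{3} = -3 - \left(-2 + \frac{2 r}{3}\right) = -1 - \frac{2 r}{3}$)
$X{\left(B \right)} = 2 + B$
$L{\left(G \right)} = 4$ ($L{\left(G \right)} = \frac{1}{2} \cdot 8 = 4$)
$I = \frac{1}{5}$ ($I = \frac{1}{\left(2 - 1\right) + 4} = \frac{1}{1 + 4} = \frac{1}{5} \approx 0.2$)
$\left(157 - 26\right) \left(\left(I + D{\left(-1,7 \right)}\right) - 24\right) = \left(157 - 26\right) \left(\left(\frac{1}{5} - 1\right) - 24\right) = 131 \left(- \frac{4}{5} - 24\right) = 131 \left(- \frac{124}{5}\right) = - \frac{16244}{5}$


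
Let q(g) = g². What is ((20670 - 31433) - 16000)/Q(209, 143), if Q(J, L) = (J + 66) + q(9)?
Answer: -26763/356 ≈ -75.177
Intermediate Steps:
Q(J, L) = 147 + J (Q(J, L) = (J + 66) + 9² = (66 + J) + 81 = 147 + J)
((20670 - 31433) - 16000)/Q(209, 143) = ((20670 - 31433) - 16000)/(147 + 209) = (-10763 - 16000)/356 = -26763*1/356 = -26763/356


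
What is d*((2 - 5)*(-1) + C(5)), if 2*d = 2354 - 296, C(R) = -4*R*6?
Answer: -120393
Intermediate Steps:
C(R) = -24*R
d = 1029 (d = (2354 - 296)/2 = (½)*2058 = 1029)
d*((2 - 5)*(-1) + C(5)) = 1029*((2 - 5)*(-1) - 24*5) = 1029*(-3*(-1) - 120) = 1029*(3 - 120) = 1029*(-117) = -120393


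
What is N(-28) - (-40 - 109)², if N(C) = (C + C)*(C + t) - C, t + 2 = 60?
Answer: -23853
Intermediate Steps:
t = 58 (t = -2 + 60 = 58)
N(C) = -C + 2*C*(58 + C) (N(C) = (C + C)*(C + 58) - C = (2*C)*(58 + C) - C = 2*C*(58 + C) - C = -C + 2*C*(58 + C))
N(-28) - (-40 - 109)² = -28*(115 + 2*(-28)) - (-40 - 109)² = -28*(115 - 56) - 1*(-149)² = -28*59 - 1*22201 = -1652 - 22201 = -23853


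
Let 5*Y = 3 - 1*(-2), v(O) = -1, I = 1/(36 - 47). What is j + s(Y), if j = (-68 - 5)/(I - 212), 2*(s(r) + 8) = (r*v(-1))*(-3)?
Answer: -28723/4666 ≈ -6.1558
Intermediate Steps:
I = -1/11 (I = 1/(-11) = -1/11 ≈ -0.090909)
Y = 1 (Y = (3 - 1*(-2))/5 = (3 + 2)/5 = (⅕)*5 = 1)
s(r) = -8 + 3*r/2 (s(r) = -8 + ((r*(-1))*(-3))/2 = -8 + (-r*(-3))/2 = -8 + (3*r)/2 = -8 + 3*r/2)
j = 803/2333 (j = (-68 - 5)/(-1/11 - 212) = -73/(-2333/11) = -73*(-11/2333) = 803/2333 ≈ 0.34419)
j + s(Y) = 803/2333 + (-8 + (3/2)*1) = 803/2333 + (-8 + 3/2) = 803/2333 - 13/2 = -28723/4666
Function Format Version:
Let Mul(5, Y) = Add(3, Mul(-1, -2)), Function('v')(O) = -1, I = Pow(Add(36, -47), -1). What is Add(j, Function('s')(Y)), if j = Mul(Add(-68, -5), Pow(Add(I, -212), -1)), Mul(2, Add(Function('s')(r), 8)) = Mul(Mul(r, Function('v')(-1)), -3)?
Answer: Rational(-28723, 4666) ≈ -6.1558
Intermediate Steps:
I = Rational(-1, 11) (I = Pow(-11, -1) = Rational(-1, 11) ≈ -0.090909)
Y = 1 (Y = Mul(Rational(1, 5), Add(3, Mul(-1, -2))) = Mul(Rational(1, 5), Add(3, 2)) = Mul(Rational(1, 5), 5) = 1)
Function('s')(r) = Add(-8, Mul(Rational(3, 2), r)) (Function('s')(r) = Add(-8, Mul(Rational(1, 2), Mul(Mul(r, -1), -3))) = Add(-8, Mul(Rational(1, 2), Mul(Mul(-1, r), -3))) = Add(-8, Mul(Rational(1, 2), Mul(3, r))) = Add(-8, Mul(Rational(3, 2), r)))
j = Rational(803, 2333) (j = Mul(Add(-68, -5), Pow(Add(Rational(-1, 11), -212), -1)) = Mul(-73, Pow(Rational(-2333, 11), -1)) = Mul(-73, Rational(-11, 2333)) = Rational(803, 2333) ≈ 0.34419)
Add(j, Function('s')(Y)) = Add(Rational(803, 2333), Add(-8, Mul(Rational(3, 2), 1))) = Add(Rational(803, 2333), Add(-8, Rational(3, 2))) = Add(Rational(803, 2333), Rational(-13, 2)) = Rational(-28723, 4666)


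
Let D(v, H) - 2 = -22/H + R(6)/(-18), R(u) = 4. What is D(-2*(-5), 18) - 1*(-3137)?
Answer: 28238/9 ≈ 3137.6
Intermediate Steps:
D(v, H) = 16/9 - 22/H (D(v, H) = 2 + (-22/H + 4/(-18)) = 2 + (-22/H + 4*(-1/18)) = 2 + (-22/H - 2/9) = 2 + (-2/9 - 22/H) = 16/9 - 22/H)
D(-2*(-5), 18) - 1*(-3137) = (16/9 - 22/18) - 1*(-3137) = (16/9 - 22*1/18) + 3137 = (16/9 - 11/9) + 3137 = 5/9 + 3137 = 28238/9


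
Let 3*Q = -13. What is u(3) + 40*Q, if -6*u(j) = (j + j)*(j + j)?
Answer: -538/3 ≈ -179.33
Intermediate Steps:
Q = -13/3 (Q = (⅓)*(-13) = -13/3 ≈ -4.3333)
u(j) = -2*j²/3 (u(j) = -(j + j)*(j + j)/6 = -2*j*2*j/6 = -2*j²/3)
u(3) + 40*Q = -⅔*3² + 40*(-13/3) = -⅔*9 - 520/3 = -6 - 520/3 = -538/3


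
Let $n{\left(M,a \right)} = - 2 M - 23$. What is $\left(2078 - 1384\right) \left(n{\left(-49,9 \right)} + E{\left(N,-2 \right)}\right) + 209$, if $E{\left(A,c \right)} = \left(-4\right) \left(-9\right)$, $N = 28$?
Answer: $77243$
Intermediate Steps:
$E{\left(A,c \right)} = 36$
$n{\left(M,a \right)} = -23 - 2 M$
$\left(2078 - 1384\right) \left(n{\left(-49,9 \right)} + E{\left(N,-2 \right)}\right) + 209 = \left(2078 - 1384\right) \left(\left(-23 - -98\right) + 36\right) + 209 = 694 \left(\left(-23 + 98\right) + 36\right) + 209 = 694 \left(75 + 36\right) + 209 = 694 \cdot 111 + 209 = 77034 + 209 = 77243$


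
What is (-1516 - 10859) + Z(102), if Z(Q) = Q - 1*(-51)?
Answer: -12222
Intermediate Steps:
Z(Q) = 51 + Q (Z(Q) = Q + 51 = 51 + Q)
(-1516 - 10859) + Z(102) = (-1516 - 10859) + (51 + 102) = -12375 + 153 = -12222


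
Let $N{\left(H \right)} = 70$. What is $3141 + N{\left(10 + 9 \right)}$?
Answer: $3211$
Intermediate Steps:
$3141 + N{\left(10 + 9 \right)} = 3141 + 70 = 3211$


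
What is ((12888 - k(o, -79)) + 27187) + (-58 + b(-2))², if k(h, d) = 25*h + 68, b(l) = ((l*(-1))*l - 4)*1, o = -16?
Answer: 44763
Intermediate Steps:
b(l) = -4 - l² (b(l) = ((-l)*l - 4)*1 = (-l² - 4)*1 = (-4 - l²)*1 = -4 - l²)
k(h, d) = 68 + 25*h
((12888 - k(o, -79)) + 27187) + (-58 + b(-2))² = ((12888 - (68 + 25*(-16))) + 27187) + (-58 + (-4 - 1*(-2)²))² = ((12888 - (68 - 400)) + 27187) + (-58 + (-4 - 1*4))² = ((12888 - 1*(-332)) + 27187) + (-58 + (-4 - 4))² = ((12888 + 332) + 27187) + (-58 - 8)² = (13220 + 27187) + (-66)² = 40407 + 4356 = 44763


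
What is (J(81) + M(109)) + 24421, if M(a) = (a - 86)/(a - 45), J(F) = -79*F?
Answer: 1153431/64 ≈ 18022.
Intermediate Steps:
M(a) = (-86 + a)/(-45 + a)
(J(81) + M(109)) + 24421 = (-79*81 + (-86 + 109)/(-45 + 109)) + 24421 = (-6399 + 23/64) + 24421 = -409513/64 + 24421 = 1153431/64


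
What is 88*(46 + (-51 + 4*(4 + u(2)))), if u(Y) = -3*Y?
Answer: -1144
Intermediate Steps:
88*(46 + (-51 + 4*(4 + u(2)))) = 88*(46 + (-51 + 4*(4 - 3*2))) = 88*(46 + (-51 + 4*(4 - 6))) = 88*(46 + (-51 + 4*(-2))) = 88*(46 + (-51 - 8)) = 88*(46 - 59) = 88*(-13) = -1144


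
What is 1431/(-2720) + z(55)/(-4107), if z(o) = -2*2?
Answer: -5866237/11171040 ≈ -0.52513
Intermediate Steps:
z(o) = -4
1431/(-2720) + z(55)/(-4107) = 1431/(-2720) - 4/(-4107) = 1431*(-1/2720) - 4*(-1/4107) = -1431/2720 + 4/4107 = -5866237/11171040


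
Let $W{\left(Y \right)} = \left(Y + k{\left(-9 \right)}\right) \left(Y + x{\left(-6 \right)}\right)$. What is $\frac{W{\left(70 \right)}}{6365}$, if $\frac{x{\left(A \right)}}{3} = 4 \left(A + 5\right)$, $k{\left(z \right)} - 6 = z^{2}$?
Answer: $\frac{9106}{6365} \approx 1.4306$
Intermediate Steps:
$k{\left(z \right)} = 6 + z^{2}$
$x{\left(A \right)} = 60 + 12 A$ ($x{\left(A \right)} = 3 \cdot 4 \left(A + 5\right) = 3 \cdot 4 \left(5 + A\right) = 3 \left(20 + 4 A\right) = 60 + 12 A$)
$W{\left(Y \right)} = \left(-12 + Y\right) \left(87 + Y\right)$ ($W{\left(Y \right)} = \left(Y + \left(6 + \left(-9\right)^{2}\right)\right) \left(Y + \left(60 + 12 \left(-6\right)\right)\right) = \left(Y + \left(6 + 81\right)\right) \left(Y + \left(60 - 72\right)\right) = \left(Y + 87\right) \left(Y - 12\right) = \left(87 + Y\right) \left(-12 + Y\right) = \left(-12 + Y\right) \left(87 + Y\right)$)
$\frac{W{\left(70 \right)}}{6365} = \frac{-1044 + 70^{2} + 75 \cdot 70}{6365} = \left(-1044 + 4900 + 5250\right) \frac{1}{6365} = 9106 \cdot \frac{1}{6365} = \frac{9106}{6365}$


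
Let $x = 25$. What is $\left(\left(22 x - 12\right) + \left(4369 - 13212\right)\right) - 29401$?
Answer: $-37706$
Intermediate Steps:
$\left(\left(22 x - 12\right) + \left(4369 - 13212\right)\right) - 29401 = \left(\left(22 \cdot 25 - 12\right) + \left(4369 - 13212\right)\right) - 29401 = \left(\left(550 - 12\right) + \left(4369 - 13212\right)\right) - 29401 = \left(538 - 8843\right) - 29401 = -8305 - 29401 = -37706$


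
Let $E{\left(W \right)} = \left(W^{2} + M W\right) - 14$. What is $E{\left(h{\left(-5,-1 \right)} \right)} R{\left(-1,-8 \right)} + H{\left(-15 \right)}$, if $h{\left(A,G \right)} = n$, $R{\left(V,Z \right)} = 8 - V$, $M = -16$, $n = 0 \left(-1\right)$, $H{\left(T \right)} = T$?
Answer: $-141$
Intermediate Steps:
$n = 0$
$h{\left(A,G \right)} = 0$
$E{\left(W \right)} = -14 + W^{2} - 16 W$ ($E{\left(W \right)} = \left(W^{2} - 16 W\right) - 14 = -14 + W^{2} - 16 W$)
$E{\left(h{\left(-5,-1 \right)} \right)} R{\left(-1,-8 \right)} + H{\left(-15 \right)} = \left(-14 + 0^{2} - 0\right) \left(8 - -1\right) - 15 = \left(-14 + 0 + 0\right) \left(8 + 1\right) - 15 = \left(-14\right) 9 - 15 = -126 - 15 = -141$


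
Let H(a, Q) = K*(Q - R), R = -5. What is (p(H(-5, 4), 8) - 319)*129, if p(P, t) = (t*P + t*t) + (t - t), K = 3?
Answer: -5031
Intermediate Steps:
H(a, Q) = 15 + 3*Q (H(a, Q) = 3*(Q - 1*(-5)) = 3*(Q + 5) = 3*(5 + Q) = 15 + 3*Q)
p(P, t) = t**2 + P*t (p(P, t) = (P*t + t**2) + 0 = (t**2 + P*t) + 0 = t**2 + P*t)
(p(H(-5, 4), 8) - 319)*129 = (8*((15 + 3*4) + 8) - 319)*129 = (8*((15 + 12) + 8) - 319)*129 = (8*(27 + 8) - 319)*129 = (8*35 - 319)*129 = (280 - 319)*129 = -39*129 = -5031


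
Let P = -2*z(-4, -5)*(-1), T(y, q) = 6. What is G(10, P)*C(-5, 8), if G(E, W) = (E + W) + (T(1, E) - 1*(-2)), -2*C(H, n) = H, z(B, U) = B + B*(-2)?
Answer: 65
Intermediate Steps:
z(B, U) = -B (z(B, U) = B - 2*B = -B)
C(H, n) = -H/2
P = 8 (P = -(-2)*(-4)*(-1) = -2*4*(-1) = -8*(-1) = 8)
G(E, W) = 8 + E + W (G(E, W) = (E + W) + (6 - 1*(-2)) = (E + W) + (6 + 2) = (E + W) + 8 = 8 + E + W)
G(10, P)*C(-5, 8) = (8 + 10 + 8)*(-1/2*(-5)) = 26*(5/2) = 65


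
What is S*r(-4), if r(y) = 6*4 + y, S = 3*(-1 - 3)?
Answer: -240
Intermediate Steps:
S = -12 (S = 3*(-4) = -12)
r(y) = 24 + y
S*r(-4) = -12*(24 - 4) = -12*20 = -240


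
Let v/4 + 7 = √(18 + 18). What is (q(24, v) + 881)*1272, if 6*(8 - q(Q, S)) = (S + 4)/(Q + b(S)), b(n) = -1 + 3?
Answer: 1130808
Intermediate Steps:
v = -4 (v = -28 + 4*√(18 + 18) = -28 + 4*√36 = -28 + 4*6 = -28 + 24 = -4)
b(n) = 2
q(Q, S) = 8 - (4 + S)/(6*(2 + Q)) (q(Q, S) = 8 - (S + 4)/(6*(Q + 2)) = 8 - (4 + S)/(6*(2 + Q)))
(q(24, v) + 881)*1272 = ((92 - 1*(-4) + 48*24)/(6*(2 + 24)) + 881)*1272 = ((⅙)*(92 + 4 + 1152)/26 + 881)*1272 = ((⅙)*(1/26)*1248 + 881)*1272 = (8 + 881)*1272 = 889*1272 = 1130808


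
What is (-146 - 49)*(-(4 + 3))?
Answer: 1365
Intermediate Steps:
(-146 - 49)*(-(4 + 3)) = -(-195)*7 = -195*(-7) = 1365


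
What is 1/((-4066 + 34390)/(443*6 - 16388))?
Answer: -6865/15162 ≈ -0.45278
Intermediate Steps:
1/((-4066 + 34390)/(443*6 - 16388)) = 1/(30324/(2658 - 16388)) = 1/(30324/(-13730)) = 1/(30324*(-1/13730)) = 1/(-15162/6865) = -6865/15162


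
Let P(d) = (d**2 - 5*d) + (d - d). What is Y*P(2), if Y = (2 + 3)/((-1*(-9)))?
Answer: -10/3 ≈ -3.3333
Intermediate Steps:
P(d) = d**2 - 5*d (P(d) = (d**2 - 5*d) + 0 = d**2 - 5*d)
Y = 5/9 ≈ 0.55556
Y*P(2) = 5*(2*(-5 + 2))/9 = 5*(2*(-3))/9 = (5/9)*(-6) = -10/3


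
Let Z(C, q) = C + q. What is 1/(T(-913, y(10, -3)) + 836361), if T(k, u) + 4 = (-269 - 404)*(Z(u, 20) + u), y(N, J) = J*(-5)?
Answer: 1/802707 ≈ 1.2458e-6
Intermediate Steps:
y(N, J) = -5*J
T(k, u) = -13464 - 1346*u (T(k, u) = -4 + (-269 - 404)*((u + 20) + u) = -4 - 673*((20 + u) + u) = -4 - 673*(20 + 2*u) = -4 + (-13460 - 1346*u) = -13464 - 1346*u)
1/(T(-913, y(10, -3)) + 836361) = 1/((-13464 - (-6730)*(-3)) + 836361) = 1/((-13464 - 1346*15) + 836361) = 1/((-13464 - 20190) + 836361) = 1/(-33654 + 836361) = 1/802707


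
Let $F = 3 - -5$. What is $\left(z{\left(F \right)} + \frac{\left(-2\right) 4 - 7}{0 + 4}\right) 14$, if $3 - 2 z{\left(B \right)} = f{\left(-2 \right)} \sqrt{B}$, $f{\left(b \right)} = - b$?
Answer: $- \frac{63}{2} - 28 \sqrt{2} \approx -71.098$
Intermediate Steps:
$F = 8$ ($F = 3 + 5 = 8$)
$z{\left(B \right)} = \frac{3}{2} - \sqrt{B}$ ($z{\left(B \right)} = \frac{3}{2} - \frac{\left(-1\right) \left(-2\right) \sqrt{B}}{2} = \frac{3}{2} - \frac{2 \sqrt{B}}{2} = \frac{3}{2} - \sqrt{B}$)
$\left(z{\left(F \right)} + \frac{\left(-2\right) 4 - 7}{0 + 4}\right) 14 = \left(\left(\frac{3}{2} - \sqrt{8}\right) + \frac{\left(-2\right) 4 - 7}{0 + 4}\right) 14 = \left(\left(\frac{3}{2} - 2 \sqrt{2}\right) + \frac{-8 - 7}{4}\right) 14 = \left(\left(\frac{3}{2} - 2 \sqrt{2}\right) - \frac{15}{4}\right) 14 = \left(- \frac{9}{4} - 2 \sqrt{2}\right) 14 = - \frac{63}{2} - 28 \sqrt{2}$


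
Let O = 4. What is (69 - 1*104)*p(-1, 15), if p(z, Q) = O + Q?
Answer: -665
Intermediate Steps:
p(z, Q) = 4 + Q
(69 - 1*104)*p(-1, 15) = (69 - 1*104)*(4 + 15) = (69 - 104)*19 = -35*19 = -665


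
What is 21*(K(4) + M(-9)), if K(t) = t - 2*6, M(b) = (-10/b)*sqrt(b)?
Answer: -168 + 70*I ≈ -168.0 + 70.0*I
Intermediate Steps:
M(b) = -10/sqrt(b)
K(t) = -12 + t (K(t) = t - 12 = -12 + t)
21*(K(4) + M(-9)) = 21*((-12 + 4) - (-10)*I/3) = 21*(-8 - (-10)*I/3) = 21*(-8 + 10*I/3) = -168 + 70*I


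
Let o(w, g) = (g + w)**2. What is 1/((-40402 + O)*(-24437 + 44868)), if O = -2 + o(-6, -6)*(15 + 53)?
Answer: -1/625433772 ≈ -1.5989e-9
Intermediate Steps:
O = 9790 (O = -2 + (-6 - 6)**2*(15 + 53) = -2 + (-12)**2*68 = -2 + 144*68 = -2 + 9792 = 9790)
1/((-40402 + O)*(-24437 + 44868)) = 1/((-40402 + 9790)*(-24437 + 44868)) = 1/(-30612*20431) = 1/(-625433772) = -1/625433772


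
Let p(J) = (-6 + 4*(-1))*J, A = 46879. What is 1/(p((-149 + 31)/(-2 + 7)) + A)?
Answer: 1/47115 ≈ 2.1225e-5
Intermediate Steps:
p(J) = -10*J (p(J) = (-6 - 4)*J = -10*J)
1/(p((-149 + 31)/(-2 + 7)) + A) = 1/(-10*(-149 + 31)/(-2 + 7) + 46879) = 1/(-(-1180)/5 + 46879) = 1/(-10*(-118/5) + 46879) = 1/(236 + 46879) = 1/47115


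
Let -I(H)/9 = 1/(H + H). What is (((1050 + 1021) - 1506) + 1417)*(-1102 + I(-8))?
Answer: -17464393/8 ≈ -2.1830e+6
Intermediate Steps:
I(H) = -9/(2*H) (I(H) = -9/(H + H) = -9*1/(2*H) = -9/(2*H))
(((1050 + 1021) - 1506) + 1417)*(-1102 + I(-8)) = (((1050 + 1021) - 1506) + 1417)*(-1102 - 9/2/(-8)) = ((2071 - 1506) + 1417)*(-1102 - 9/2*(-1/8)) = (565 + 1417)*(-1102 + 9/16) = 1982*(-17623/16) = -17464393/8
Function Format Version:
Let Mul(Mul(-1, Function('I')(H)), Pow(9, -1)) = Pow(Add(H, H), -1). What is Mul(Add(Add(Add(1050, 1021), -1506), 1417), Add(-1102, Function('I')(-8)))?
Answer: Rational(-17464393, 8) ≈ -2.1830e+6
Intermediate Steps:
Function('I')(H) = Mul(Rational(-9, 2), Pow(H, -1)) (Function('I')(H) = Mul(-9, Pow(Add(H, H), -1)) = Mul(-9, Pow(Mul(2, H), -1)) = Mul(-9, Mul(Rational(1, 2), Pow(H, -1))) = Mul(Rational(-9, 2), Pow(H, -1)))
Mul(Add(Add(Add(1050, 1021), -1506), 1417), Add(-1102, Function('I')(-8))) = Mul(Add(Add(Add(1050, 1021), -1506), 1417), Add(-1102, Mul(Rational(-9, 2), Pow(-8, -1)))) = Mul(Add(Add(2071, -1506), 1417), Add(-1102, Mul(Rational(-9, 2), Rational(-1, 8)))) = Mul(Add(565, 1417), Add(-1102, Rational(9, 16))) = Mul(1982, Rational(-17623, 16)) = Rational(-17464393, 8)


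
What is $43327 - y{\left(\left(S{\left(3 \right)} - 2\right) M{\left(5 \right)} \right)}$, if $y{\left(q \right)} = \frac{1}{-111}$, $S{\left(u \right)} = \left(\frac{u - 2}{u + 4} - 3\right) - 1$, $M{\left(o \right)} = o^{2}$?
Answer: $\frac{4809298}{111} \approx 43327.0$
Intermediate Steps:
$S{\left(u \right)} = -4 + \frac{-2 + u}{4 + u}$ ($S{\left(u \right)} = \left(\frac{-2 + u}{4 + u} - 3\right) - 1 = \left(-3 + \frac{-2 + u}{4 + u}\right) - 1 = -4 + \frac{-2 + u}{4 + u}$)
$y{\left(q \right)} = - \frac{1}{111}$
$43327 - y{\left(\left(S{\left(3 \right)} - 2\right) M{\left(5 \right)} \right)} = 43327 - - \frac{1}{111} = 43327 + \frac{1}{111} = \frac{4809298}{111}$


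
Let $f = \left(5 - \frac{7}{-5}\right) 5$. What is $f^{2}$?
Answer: $1024$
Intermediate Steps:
$f = 32$ ($f = \left(5 - - \frac{7}{5}\right) 5 = \left(5 + \frac{7}{5}\right) 5 = \frac{32}{5} \cdot 5 = 32$)
$f^{2} = 32^{2} = 1024$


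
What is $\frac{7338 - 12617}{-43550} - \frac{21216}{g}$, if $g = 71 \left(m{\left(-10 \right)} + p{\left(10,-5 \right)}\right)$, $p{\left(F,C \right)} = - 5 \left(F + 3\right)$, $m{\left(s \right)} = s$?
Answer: $\frac{12694233}{3092050} \approx 4.1054$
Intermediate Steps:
$p{\left(F,C \right)} = -15 - 5 F$ ($p{\left(F,C \right)} = - 5 \left(3 + F\right) = -15 - 5 F$)
$g = -5325$ ($g = 71 \left(-10 - 65\right) = 71 \left(-75\right) = -5325$)
$\frac{7338 - 12617}{-43550} - \frac{21216}{g} = \frac{7338 - 12617}{-43550} - \frac{21216}{-5325} = \left(7338 - 12617\right) \left(- \frac{1}{43550}\right) - - \frac{7072}{1775} = \left(-5279\right) \left(- \frac{1}{43550}\right) + \frac{7072}{1775} = \frac{5279}{43550} + \frac{7072}{1775} = \frac{12694233}{3092050}$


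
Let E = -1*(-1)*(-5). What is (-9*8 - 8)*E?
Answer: 400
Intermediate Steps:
E = -5 (E = 1*(-5) = -5)
(-9*8 - 8)*E = (-9*8 - 8)*(-5) = (-72 - 8)*(-5) = -80*(-5) = 400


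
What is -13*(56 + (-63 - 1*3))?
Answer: 130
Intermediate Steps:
-13*(56 + (-63 - 1*3)) = -13*(56 + (-63 - 3)) = -13*(56 - 66) = -13*(-10) = 130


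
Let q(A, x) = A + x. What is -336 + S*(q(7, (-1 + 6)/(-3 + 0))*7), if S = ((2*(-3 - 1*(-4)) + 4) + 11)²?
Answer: 31360/3 ≈ 10453.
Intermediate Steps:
S = 289 (S = ((2*(-3 + 4) + 4) + 11)² = ((2*1 + 4) + 11)² = ((2 + 4) + 11)² = (6 + 11)² = 17² = 289)
-336 + S*(q(7, (-1 + 6)/(-3 + 0))*7) = -336 + 289*((7 + (-1 + 6)/(-3 + 0))*7) = -336 + 289*((7 + 5/(-3))*7) = -336 + 289*((7 + 5*(-⅓))*7) = -336 + 289*((7 - 5/3)*7) = -336 + 289*((16/3)*7) = -336 + 289*(112/3) = -336 + 32368/3 = 31360/3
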